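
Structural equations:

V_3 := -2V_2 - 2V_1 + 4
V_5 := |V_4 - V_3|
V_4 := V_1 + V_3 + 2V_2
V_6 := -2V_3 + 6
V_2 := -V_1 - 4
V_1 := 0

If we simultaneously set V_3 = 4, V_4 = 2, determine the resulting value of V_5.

Setting V_3 = 4, V_4 = 2 by intervention discards those variables' equations.
V_5 = |V_4 - V_3|  [with V_4=2, V_3=4]  = 2

2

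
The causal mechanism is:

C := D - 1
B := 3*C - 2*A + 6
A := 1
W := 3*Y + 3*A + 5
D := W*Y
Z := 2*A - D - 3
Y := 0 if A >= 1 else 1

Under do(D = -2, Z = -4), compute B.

-5

Under do(D = -2, Z = -4), each intervened variable's structural equation is replaced by its fixed value.
C = D - 1  [with D=-2]  = -3
B = 3*C - 2*A + 6  [with C=-3, A=1]  = -5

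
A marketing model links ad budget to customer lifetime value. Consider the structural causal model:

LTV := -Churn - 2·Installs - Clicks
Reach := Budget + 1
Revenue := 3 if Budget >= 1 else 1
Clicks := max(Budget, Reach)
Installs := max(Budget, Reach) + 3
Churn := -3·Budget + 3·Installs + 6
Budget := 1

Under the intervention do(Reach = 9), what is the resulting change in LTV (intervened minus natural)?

-42

Under do(Reach=9), the mechanism Reach := Budget + 1 is discarded; Reach is fixed at 9.
Clicks = max(Budget, Reach)  [with Budget=1, Reach=9]  = 9
Installs = max(Budget, Reach) + 3  [with Budget=1, Reach=9]  = 12
Churn = -3·Budget + 3·Installs + 6  [with Budget=1, Installs=12]  = 39
LTV = -Churn - 2·Installs - Clicks  [with Churn=39, Installs=12, Clicks=9]  = -72
Without intervention: Reach = Budget + 1  [with Budget=1]  = 2; Clicks = max(Budget, Reach)  [with Budget=1, Reach=2]  = 2; Installs = max(Budget, Reach) + 3  [with Budget=1, Reach=2]  = 5; Churn = -3·Budget + 3·Installs + 6  [with Budget=1, Installs=5]  = 18; LTV = -Churn - 2·Installs - Clicks  [with Churn=18, Installs=5, Clicks=2]  = -30.
Change = -72 − (-30) = -42.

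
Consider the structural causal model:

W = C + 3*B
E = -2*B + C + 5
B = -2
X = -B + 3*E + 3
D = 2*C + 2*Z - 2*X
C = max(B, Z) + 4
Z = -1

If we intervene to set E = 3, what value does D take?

-24

The intervention breaks the incoming arrows to E: E = -2*B + C + 5 no longer applies, and E = 3.
C = max(B, Z) + 4  [with B=-2, Z=-1]  = 3
X = -B + 3*E + 3  [with B=-2, E=3]  = 14
D = 2*C + 2*Z - 2*X  [with C=3, Z=-1, X=14]  = -24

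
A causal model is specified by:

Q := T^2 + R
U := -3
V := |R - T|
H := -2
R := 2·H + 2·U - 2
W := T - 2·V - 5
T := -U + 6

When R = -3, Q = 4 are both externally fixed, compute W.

Under do(R = -3, Q = 4), each intervened variable's structural equation is replaced by its fixed value.
T = -U + 6  [with U=-3]  = 9
V = |R - T|  [with R=-3, T=9]  = 12
W = T - 2·V - 5  [with T=9, V=12]  = -20

-20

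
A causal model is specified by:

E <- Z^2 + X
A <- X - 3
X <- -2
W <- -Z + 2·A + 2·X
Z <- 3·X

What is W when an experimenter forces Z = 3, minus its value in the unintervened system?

-9

The intervention breaks the incoming arrows to Z: Z <- 3·X no longer applies, and Z = 3.
A = X - 3  [with X=-2]  = -5
W = -Z + 2·A + 2·X  [with Z=3, A=-5, X=-2]  = -17
Without intervention: A = X - 3  [with X=-2]  = -5; Z = 3·X  [with X=-2]  = -6; W = -Z + 2·A + 2·X  [with Z=-6, A=-5, X=-2]  = -8.
Change = -17 − (-8) = -9.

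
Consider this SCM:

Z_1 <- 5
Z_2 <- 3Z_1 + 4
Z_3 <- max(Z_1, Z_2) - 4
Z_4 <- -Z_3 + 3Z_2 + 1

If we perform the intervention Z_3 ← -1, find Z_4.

The intervention breaks the incoming arrows to Z_3: Z_3 <- max(Z_1, Z_2) - 4 no longer applies, and Z_3 = -1.
Z_2 = 3Z_1 + 4  [with Z_1=5]  = 19
Z_4 = -Z_3 + 3Z_2 + 1  [with Z_3=-1, Z_2=19]  = 59

59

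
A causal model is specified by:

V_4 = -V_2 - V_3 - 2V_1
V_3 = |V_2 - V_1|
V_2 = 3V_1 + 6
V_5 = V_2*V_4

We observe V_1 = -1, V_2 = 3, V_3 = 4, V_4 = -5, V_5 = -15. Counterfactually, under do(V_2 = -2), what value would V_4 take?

Under do(V_2=-2), the mechanism V_2 = 3V_1 + 6 is discarded; V_2 is fixed at -2.
V_3 = |V_2 - V_1|  [with V_2=-2, V_1=-1]  = 1
V_4 = -V_2 - V_3 - 2V_1  [with V_2=-2, V_3=1, V_1=-1]  = 3

3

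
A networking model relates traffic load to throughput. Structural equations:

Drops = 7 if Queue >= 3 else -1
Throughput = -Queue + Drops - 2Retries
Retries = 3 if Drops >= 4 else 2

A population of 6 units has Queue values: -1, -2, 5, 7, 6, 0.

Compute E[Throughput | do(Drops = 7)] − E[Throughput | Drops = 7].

3.5

do(Drops=7) breaks Drops's dependence on Queue. With Drops=7 fixed, Throughput across the units is 2, 3, -4, -6, -5, 1, mean -1.5.
Conditioning on Drops=7 selects the 3 unit(s) with Queue ∈ {5, 7, 6}. Their Throughput values: -4, -6, -5. Mean = -5.
Difference = -1.5 − (-5) = 3.5.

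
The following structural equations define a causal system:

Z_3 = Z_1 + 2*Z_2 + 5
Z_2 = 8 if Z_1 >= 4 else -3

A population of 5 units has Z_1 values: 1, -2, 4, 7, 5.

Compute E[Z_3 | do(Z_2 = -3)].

Every unit gets Z_2=-3 under the intervention. Z_3 values become 0, -3, 3, 6, 4; E[Z_3|do(Z_2=-3)] = 2.

2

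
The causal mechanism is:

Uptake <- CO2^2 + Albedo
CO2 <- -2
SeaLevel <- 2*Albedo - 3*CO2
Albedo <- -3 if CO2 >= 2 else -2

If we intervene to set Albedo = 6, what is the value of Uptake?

10

Under do(Albedo=6), the mechanism Albedo <- -3 if CO2 >= 2 else -2 is discarded; Albedo is fixed at 6.
Uptake = CO2^2 + Albedo  [with CO2=-2, Albedo=6]  = 10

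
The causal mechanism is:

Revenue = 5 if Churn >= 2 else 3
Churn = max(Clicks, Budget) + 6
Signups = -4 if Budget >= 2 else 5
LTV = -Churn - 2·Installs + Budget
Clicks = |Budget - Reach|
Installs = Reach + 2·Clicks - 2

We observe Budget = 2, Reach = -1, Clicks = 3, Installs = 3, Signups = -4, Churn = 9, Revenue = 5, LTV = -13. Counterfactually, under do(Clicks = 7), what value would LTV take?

The intervention breaks the incoming arrows to Clicks: Clicks = |Budget - Reach| no longer applies, and Clicks = 7.
Installs = Reach + 2·Clicks - 2  [with Reach=-1, Clicks=7]  = 11
Churn = max(Clicks, Budget) + 6  [with Clicks=7, Budget=2]  = 13
LTV = -Churn - 2·Installs + Budget  [with Churn=13, Installs=11, Budget=2]  = -33

-33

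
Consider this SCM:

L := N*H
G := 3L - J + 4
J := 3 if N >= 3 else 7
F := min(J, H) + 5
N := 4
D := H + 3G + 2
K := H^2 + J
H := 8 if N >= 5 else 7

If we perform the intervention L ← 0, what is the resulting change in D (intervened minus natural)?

The intervention breaks the incoming arrows to L: L := N*H no longer applies, and L = 0.
J = 3 if N >= 3 else 7  [with N=4]  = 3
H = 8 if N >= 5 else 7  [with N=4]  = 7
G = 3L - J + 4  [with L=0, J=3]  = 1
D = H + 3G + 2  [with H=7, G=1]  = 12
Without intervention: J = 3 if N >= 3 else 7  [with N=4]  = 3; H = 8 if N >= 5 else 7  [with N=4]  = 7; L = N*H  [with N=4, H=7]  = 28; G = 3L - J + 4  [with L=28, J=3]  = 85; D = H + 3G + 2  [with H=7, G=85]  = 264.
Change = 12 − 264 = -252.

-252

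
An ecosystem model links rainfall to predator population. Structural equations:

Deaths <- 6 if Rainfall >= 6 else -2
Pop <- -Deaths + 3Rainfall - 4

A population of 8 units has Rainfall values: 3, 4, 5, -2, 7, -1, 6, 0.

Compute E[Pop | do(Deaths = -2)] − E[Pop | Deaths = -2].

Under do(Deaths=-2), Deaths's equation is replaced by Deaths=-2 for every unit. Per-unit Pop: 7, 10, 13, -8, 19, -5, 16, -2. Mean = 6.25.
Observing Deaths=-2 restricts to units where Deaths's equation naturally yields -2: Rainfall ∈ {3, 4, 5, -2, -1, 0}. In that subpopulation Pop = 7, 10, 13, -8, -5, -2, mean 2.5.
Difference = 6.25 − 2.5 = 3.75.

3.75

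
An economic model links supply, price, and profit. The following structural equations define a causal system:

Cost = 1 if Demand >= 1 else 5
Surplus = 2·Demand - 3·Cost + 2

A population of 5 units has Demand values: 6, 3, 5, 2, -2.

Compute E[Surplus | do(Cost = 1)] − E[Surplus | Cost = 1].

-2.4

Under do(Cost=1), Cost's equation is replaced by Cost=1 for every unit. Per-unit Surplus: 11, 5, 9, 3, -5. Mean = 4.6.
E[Surplus|Cost=1] averages over only the 4 units with Cost=1 (Demand = 6, 3, 5, 2): Surplus = 11, 5, 9, 3, mean 7.
Difference = 4.6 − 7 = -2.4.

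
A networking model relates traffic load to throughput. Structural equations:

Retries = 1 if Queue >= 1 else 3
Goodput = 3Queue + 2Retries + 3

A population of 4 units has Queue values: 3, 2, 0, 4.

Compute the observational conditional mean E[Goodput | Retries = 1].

Observing Retries=1 restricts to units where Retries's equation naturally yields 1: Queue ∈ {3, 2, 4}. In that subpopulation Goodput = 14, 11, 17, mean 14.

14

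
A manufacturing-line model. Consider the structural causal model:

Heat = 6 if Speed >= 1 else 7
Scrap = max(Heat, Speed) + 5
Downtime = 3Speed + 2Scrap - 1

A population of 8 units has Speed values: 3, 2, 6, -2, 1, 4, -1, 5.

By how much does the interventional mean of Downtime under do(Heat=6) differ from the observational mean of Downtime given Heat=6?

Under do(Heat=6), Heat's equation is replaced by Heat=6 for every unit. Per-unit Downtime: 30, 27, 39, 15, 24, 33, 18, 36. Mean = 27.75.
Observing Heat=6 restricts to units where Heat's equation naturally yields 6: Speed ∈ {3, 2, 6, 1, 4, 5}. In that subpopulation Downtime = 30, 27, 39, 24, 33, 36, mean 31.5.
Difference = 27.75 − 31.5 = -3.75.

-3.75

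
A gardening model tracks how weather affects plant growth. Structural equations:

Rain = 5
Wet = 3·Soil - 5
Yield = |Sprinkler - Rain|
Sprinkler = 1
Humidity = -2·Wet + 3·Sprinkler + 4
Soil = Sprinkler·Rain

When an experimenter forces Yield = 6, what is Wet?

10

do(Yield=6) replaces the equation Yield = |Sprinkler - Rain| with the constant Yield = 6.
No directed path runs from Yield to Wet, so Wet keeps its natural value.
Soil = Sprinkler·Rain  [with Sprinkler=1, Rain=5]  = 5
Wet = 3·Soil - 5  [with Soil=5]  = 10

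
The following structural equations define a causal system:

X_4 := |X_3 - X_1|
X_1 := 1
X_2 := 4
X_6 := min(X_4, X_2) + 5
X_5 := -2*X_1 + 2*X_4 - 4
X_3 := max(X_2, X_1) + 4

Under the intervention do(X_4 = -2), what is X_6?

3

Under do(X_4=-2), the mechanism X_4 := |X_3 - X_1| is discarded; X_4 is fixed at -2.
X_6 = min(X_4, X_2) + 5  [with X_4=-2, X_2=4]  = 3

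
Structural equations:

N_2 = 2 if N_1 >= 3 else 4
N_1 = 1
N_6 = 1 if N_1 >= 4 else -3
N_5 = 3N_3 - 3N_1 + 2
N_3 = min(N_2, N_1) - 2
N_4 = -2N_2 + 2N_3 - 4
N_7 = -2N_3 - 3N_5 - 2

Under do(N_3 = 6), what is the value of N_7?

The intervention breaks the incoming arrows to N_3: N_3 = min(N_2, N_1) - 2 no longer applies, and N_3 = 6.
N_5 = 3N_3 - 3N_1 + 2  [with N_3=6, N_1=1]  = 17
N_7 = -2N_3 - 3N_5 - 2  [with N_3=6, N_5=17]  = -65

-65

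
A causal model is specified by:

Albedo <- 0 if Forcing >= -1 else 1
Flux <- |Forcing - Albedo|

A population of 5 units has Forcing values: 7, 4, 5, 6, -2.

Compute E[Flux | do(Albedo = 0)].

4.8

do(Albedo=0) breaks Albedo's dependence on Forcing. With Albedo=0 fixed, Flux across the units is 7, 4, 5, 6, 2, mean 4.8.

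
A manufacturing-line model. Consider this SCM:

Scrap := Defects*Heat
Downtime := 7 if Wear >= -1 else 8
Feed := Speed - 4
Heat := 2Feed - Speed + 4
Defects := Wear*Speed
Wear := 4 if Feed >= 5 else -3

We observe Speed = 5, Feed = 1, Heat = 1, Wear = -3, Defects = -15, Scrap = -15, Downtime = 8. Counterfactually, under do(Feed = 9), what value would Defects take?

do(Feed=9) replaces the equation Feed := Speed - 4 with the constant Feed = 9.
Wear = 4 if Feed >= 5 else -3  [with Feed=9]  = 4
Defects = Wear*Speed  [with Wear=4, Speed=5]  = 20

20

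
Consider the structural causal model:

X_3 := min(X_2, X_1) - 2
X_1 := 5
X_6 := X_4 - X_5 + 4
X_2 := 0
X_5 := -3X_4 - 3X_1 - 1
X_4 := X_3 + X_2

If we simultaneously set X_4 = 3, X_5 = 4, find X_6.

3

The joint intervention fixes X_4 = 3, X_5 = 4, removing each variable's own equation.
X_6 = X_4 - X_5 + 4  [with X_4=3, X_5=4]  = 3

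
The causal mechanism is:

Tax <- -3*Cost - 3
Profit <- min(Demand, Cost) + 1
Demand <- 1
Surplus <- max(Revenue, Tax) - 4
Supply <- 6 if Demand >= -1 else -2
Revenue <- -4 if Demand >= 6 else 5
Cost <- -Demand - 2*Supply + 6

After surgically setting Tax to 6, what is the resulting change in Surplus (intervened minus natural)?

Under do(Tax=6), the mechanism Tax <- -3*Cost - 3 is discarded; Tax is fixed at 6.
Revenue = -4 if Demand >= 6 else 5  [with Demand=1]  = 5
Surplus = max(Revenue, Tax) - 4  [with Revenue=5, Tax=6]  = 2
Without intervention: Supply = 6 if Demand >= -1 else -2  [with Demand=1]  = 6; Cost = -Demand - 2*Supply + 6  [with Demand=1, Supply=6]  = -7; Revenue = -4 if Demand >= 6 else 5  [with Demand=1]  = 5; Tax = -3*Cost - 3  [with Cost=-7]  = 18; Surplus = max(Revenue, Tax) - 4  [with Revenue=5, Tax=18]  = 14.
Change = 2 − 14 = -12.

-12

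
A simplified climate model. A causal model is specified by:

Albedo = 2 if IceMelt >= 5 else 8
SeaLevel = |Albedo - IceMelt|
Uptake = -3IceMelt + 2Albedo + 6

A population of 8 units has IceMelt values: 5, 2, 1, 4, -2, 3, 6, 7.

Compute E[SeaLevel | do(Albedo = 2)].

2.5

The intervention sets Albedo=2 in all 8 units regardless of IceMelt. Recomputing SeaLevel per unit gives 3, 0, 1, 2, 4, 1, 4, 5; average 2.5.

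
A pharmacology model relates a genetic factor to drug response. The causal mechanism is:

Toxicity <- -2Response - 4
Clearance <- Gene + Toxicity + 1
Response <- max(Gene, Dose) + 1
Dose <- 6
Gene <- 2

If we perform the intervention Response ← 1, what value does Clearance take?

do(Response=1) replaces the equation Response <- max(Gene, Dose) + 1 with the constant Response = 1.
Toxicity = -2Response - 4  [with Response=1]  = -6
Clearance = Gene + Toxicity + 1  [with Gene=2, Toxicity=-6]  = -3

-3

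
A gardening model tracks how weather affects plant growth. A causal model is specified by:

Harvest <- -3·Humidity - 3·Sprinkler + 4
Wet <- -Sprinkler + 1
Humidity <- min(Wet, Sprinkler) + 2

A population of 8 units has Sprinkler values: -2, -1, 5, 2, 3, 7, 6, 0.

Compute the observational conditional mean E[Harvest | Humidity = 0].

Observing Humidity=0 restricts to units where Humidity's equation naturally yields 0: Sprinkler ∈ {-2, 3}. In that subpopulation Harvest = 10, -5, mean 2.5.

2.5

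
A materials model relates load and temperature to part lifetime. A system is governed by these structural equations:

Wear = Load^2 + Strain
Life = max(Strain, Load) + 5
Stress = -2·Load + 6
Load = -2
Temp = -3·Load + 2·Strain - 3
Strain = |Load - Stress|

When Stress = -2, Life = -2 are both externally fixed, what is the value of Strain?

The joint intervention fixes Stress = -2, Life = -2, removing each variable's own equation.
Strain = |Load - Stress|  [with Load=-2, Stress=-2]  = 0

0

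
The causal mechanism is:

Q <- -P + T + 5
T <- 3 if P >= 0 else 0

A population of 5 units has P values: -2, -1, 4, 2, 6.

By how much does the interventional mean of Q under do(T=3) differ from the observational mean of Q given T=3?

2.2

Under do(T=3), T's equation is replaced by T=3 for every unit. Per-unit Q: 10, 9, 4, 6, 2. Mean = 6.2.
Conditioning on T=3 selects the 3 unit(s) with P ∈ {4, 2, 6}. Their Q values: 4, 6, 2. Mean = 4.
Difference = 6.2 − 4 = 2.2.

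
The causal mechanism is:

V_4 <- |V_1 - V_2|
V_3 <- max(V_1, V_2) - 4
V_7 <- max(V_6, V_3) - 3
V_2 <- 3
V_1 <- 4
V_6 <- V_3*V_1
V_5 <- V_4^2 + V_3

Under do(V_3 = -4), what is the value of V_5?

-3

do(V_3=-4) replaces the equation V_3 <- max(V_1, V_2) - 4 with the constant V_3 = -4.
V_4 = |V_1 - V_2|  [with V_1=4, V_2=3]  = 1
V_5 = V_4^2 + V_3  [with V_4=1, V_3=-4]  = -3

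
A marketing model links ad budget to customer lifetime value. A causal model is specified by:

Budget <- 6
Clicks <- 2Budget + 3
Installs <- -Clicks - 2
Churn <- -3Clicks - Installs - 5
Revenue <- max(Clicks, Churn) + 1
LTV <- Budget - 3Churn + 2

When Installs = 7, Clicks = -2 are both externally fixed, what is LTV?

Setting Installs = 7, Clicks = -2 by intervention discards those variables' equations.
Churn = -3Clicks - Installs - 5  [with Clicks=-2, Installs=7]  = -6
LTV = Budget - 3Churn + 2  [with Budget=6, Churn=-6]  = 26

26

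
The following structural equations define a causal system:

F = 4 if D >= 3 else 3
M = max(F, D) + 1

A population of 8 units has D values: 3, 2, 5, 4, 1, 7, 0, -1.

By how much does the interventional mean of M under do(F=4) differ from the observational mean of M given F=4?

Under do(F=4), F's equation is replaced by F=4 for every unit. Per-unit M: 5, 5, 6, 5, 5, 8, 5, 5. Mean = 5.5.
Observing F=4 restricts to units where F's equation naturally yields 4: D ∈ {3, 5, 4, 7}. In that subpopulation M = 5, 6, 5, 8, mean 6.
Difference = 5.5 − 6 = -0.5.

-0.5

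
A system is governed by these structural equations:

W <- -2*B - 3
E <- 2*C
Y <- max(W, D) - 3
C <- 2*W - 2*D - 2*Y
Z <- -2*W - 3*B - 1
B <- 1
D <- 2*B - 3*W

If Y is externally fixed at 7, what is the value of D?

17

Under do(Y=7), the mechanism Y <- max(W, D) - 3 is discarded; Y is fixed at 7.
Since D is not a descendant of the intervened variable, it is unaffected.
W = -2*B - 3  [with B=1]  = -5
D = 2*B - 3*W  [with B=1, W=-5]  = 17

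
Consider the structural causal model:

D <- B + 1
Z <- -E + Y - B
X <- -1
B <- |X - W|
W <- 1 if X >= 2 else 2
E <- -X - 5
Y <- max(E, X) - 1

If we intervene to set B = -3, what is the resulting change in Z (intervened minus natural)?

The intervention breaks the incoming arrows to B: B <- |X - W| no longer applies, and B = -3.
E = -X - 5  [with X=-1]  = -4
Y = max(E, X) - 1  [with E=-4, X=-1]  = -2
Z = -E + Y - B  [with E=-4, Y=-2, B=-3]  = 5
Without intervention: E = -X - 5  [with X=-1]  = -4; W = 1 if X >= 2 else 2  [with X=-1]  = 2; B = |X - W|  [with X=-1, W=2]  = 3; Y = max(E, X) - 1  [with E=-4, X=-1]  = -2; Z = -E + Y - B  [with E=-4, Y=-2, B=3]  = -1.
Change = 5 − (-1) = 6.

6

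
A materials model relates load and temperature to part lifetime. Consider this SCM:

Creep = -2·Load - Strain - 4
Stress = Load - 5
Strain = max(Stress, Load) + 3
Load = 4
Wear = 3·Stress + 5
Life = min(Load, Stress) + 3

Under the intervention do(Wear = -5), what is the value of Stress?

-1

Under do(Wear=-5), the mechanism Wear = 3·Stress + 5 is discarded; Wear is fixed at -5.
No directed path runs from Wear to Stress, so Stress keeps its natural value.
Stress = Load - 5  [with Load=4]  = -1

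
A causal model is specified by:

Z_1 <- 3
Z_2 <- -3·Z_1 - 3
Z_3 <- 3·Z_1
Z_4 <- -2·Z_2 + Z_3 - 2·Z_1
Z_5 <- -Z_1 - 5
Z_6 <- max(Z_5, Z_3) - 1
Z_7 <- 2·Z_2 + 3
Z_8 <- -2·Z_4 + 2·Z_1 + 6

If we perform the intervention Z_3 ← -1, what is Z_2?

Under do(Z_3=-1), the mechanism Z_3 <- 3·Z_1 is discarded; Z_3 is fixed at -1.
Since Z_2 is not a descendant of the intervened variable, it is unaffected.
Z_2 = -3·Z_1 - 3  [with Z_1=3]  = -12

-12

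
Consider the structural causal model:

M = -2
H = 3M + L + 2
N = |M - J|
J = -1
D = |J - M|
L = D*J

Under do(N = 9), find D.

do(N=9) replaces the equation N = |M - J| with the constant N = 9.
D is not downstream of the intervention, so its value is determined by the original equations.
D = |J - M|  [with J=-1, M=-2]  = 1

1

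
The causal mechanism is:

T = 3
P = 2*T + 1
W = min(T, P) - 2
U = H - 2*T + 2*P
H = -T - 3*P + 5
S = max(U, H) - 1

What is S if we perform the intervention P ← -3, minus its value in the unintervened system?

22

Under do(P=-3), the mechanism P = 2*T + 1 is discarded; P is fixed at -3.
H = -T - 3*P + 5  [with T=3, P=-3]  = 11
U = H - 2*T + 2*P  [with H=11, T=3, P=-3]  = -1
S = max(U, H) - 1  [with U=-1, H=11]  = 10
Without intervention: P = 2*T + 1  [with T=3]  = 7; H = -T - 3*P + 5  [with T=3, P=7]  = -19; U = H - 2*T + 2*P  [with H=-19, T=3, P=7]  = -11; S = max(U, H) - 1  [with U=-11, H=-19]  = -12.
Change = 10 − (-12) = 22.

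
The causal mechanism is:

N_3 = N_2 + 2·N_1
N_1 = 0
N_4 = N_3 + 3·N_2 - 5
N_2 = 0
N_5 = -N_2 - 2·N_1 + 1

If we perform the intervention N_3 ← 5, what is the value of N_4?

0

The intervention breaks the incoming arrows to N_3: N_3 = N_2 + 2·N_1 no longer applies, and N_3 = 5.
N_4 = N_3 + 3·N_2 - 5  [with N_3=5, N_2=0]  = 0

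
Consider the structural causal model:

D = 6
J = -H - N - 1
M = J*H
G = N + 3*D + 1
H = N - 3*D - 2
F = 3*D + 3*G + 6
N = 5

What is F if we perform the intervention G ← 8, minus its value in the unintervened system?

do(G=8) replaces the equation G = N + 3*D + 1 with the constant G = 8.
F = 3*D + 3*G + 6  [with D=6, G=8]  = 48
Without intervention: G = N + 3*D + 1  [with N=5, D=6]  = 24; F = 3*D + 3*G + 6  [with D=6, G=24]  = 96.
Change = 48 − 96 = -48.

-48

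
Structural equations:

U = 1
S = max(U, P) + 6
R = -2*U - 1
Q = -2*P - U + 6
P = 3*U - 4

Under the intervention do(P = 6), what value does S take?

do(P=6) replaces the equation P = 3*U - 4 with the constant P = 6.
S = max(U, P) + 6  [with U=1, P=6]  = 12

12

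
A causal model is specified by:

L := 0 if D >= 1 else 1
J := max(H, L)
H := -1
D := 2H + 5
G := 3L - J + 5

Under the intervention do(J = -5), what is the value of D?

The intervention breaks the incoming arrows to J: J := max(H, L) no longer applies, and J = -5.
Since D is not a descendant of the intervened variable, it is unaffected.
D = 2H + 5  [with H=-1]  = 3

3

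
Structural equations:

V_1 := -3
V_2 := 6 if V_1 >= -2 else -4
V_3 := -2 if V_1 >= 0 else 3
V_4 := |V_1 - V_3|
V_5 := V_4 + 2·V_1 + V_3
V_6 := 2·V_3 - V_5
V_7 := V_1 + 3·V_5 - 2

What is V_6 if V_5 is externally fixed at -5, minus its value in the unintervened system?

8

The intervention breaks the incoming arrows to V_5: V_5 := V_4 + 2·V_1 + V_3 no longer applies, and V_5 = -5.
V_3 = -2 if V_1 >= 0 else 3  [with V_1=-3]  = 3
V_6 = 2·V_3 - V_5  [with V_3=3, V_5=-5]  = 11
Without intervention: V_3 = -2 if V_1 >= 0 else 3  [with V_1=-3]  = 3; V_4 = |V_1 - V_3|  [with V_1=-3, V_3=3]  = 6; V_5 = V_4 + 2·V_1 + V_3  [with V_4=6, V_1=-3, V_3=3]  = 3; V_6 = 2·V_3 - V_5  [with V_3=3, V_5=3]  = 3.
Change = 11 − 3 = 8.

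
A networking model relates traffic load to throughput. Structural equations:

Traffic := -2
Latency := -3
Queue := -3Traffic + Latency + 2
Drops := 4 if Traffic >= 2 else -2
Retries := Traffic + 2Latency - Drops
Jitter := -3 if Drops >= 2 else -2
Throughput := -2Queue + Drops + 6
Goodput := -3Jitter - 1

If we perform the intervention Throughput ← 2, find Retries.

The intervention breaks the incoming arrows to Throughput: Throughput := -2Queue + Drops + 6 no longer applies, and Throughput = 2.
Retries is not downstream of the intervention, so its value is determined by the original equations.
Drops = 4 if Traffic >= 2 else -2  [with Traffic=-2]  = -2
Retries = Traffic + 2Latency - Drops  [with Traffic=-2, Latency=-3, Drops=-2]  = -6

-6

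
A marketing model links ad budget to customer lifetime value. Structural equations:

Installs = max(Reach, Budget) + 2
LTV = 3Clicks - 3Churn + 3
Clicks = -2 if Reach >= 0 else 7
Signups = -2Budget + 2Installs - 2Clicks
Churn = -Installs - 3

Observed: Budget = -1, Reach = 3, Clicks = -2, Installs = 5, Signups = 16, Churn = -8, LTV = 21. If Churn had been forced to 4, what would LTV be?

Intervening sets Churn = 4 and removes its equation (Churn = -Installs - 3).
Clicks = -2 if Reach >= 0 else 7  [with Reach=3]  = -2
LTV = 3Clicks - 3Churn + 3  [with Clicks=-2, Churn=4]  = -15

-15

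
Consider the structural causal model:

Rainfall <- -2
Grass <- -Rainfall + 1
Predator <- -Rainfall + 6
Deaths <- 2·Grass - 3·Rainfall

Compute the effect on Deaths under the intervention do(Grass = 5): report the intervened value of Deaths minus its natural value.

Under do(Grass=5), the mechanism Grass <- -Rainfall + 1 is discarded; Grass is fixed at 5.
Deaths = 2·Grass - 3·Rainfall  [with Grass=5, Rainfall=-2]  = 16
Without intervention: Grass = -Rainfall + 1  [with Rainfall=-2]  = 3; Deaths = 2·Grass - 3·Rainfall  [with Grass=3, Rainfall=-2]  = 12.
Change = 16 − 12 = 4.

4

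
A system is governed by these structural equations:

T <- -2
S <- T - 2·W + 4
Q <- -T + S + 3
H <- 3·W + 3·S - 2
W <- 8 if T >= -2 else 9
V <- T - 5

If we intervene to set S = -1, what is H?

19

do(S=-1) replaces the equation S <- T - 2·W + 4 with the constant S = -1.
W = 8 if T >= -2 else 9  [with T=-2]  = 8
H = 3·W + 3·S - 2  [with W=8, S=-1]  = 19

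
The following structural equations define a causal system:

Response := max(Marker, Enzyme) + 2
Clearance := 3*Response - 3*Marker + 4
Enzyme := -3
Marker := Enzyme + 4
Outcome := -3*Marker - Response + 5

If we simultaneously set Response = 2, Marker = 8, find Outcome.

-21

Setting Response = 2, Marker = 8 by intervention discards those variables' equations.
Outcome = -3*Marker - Response + 5  [with Marker=8, Response=2]  = -21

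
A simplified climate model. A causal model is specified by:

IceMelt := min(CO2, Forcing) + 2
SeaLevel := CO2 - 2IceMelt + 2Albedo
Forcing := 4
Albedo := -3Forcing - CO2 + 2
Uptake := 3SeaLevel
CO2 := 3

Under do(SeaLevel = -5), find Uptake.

The intervention breaks the incoming arrows to SeaLevel: SeaLevel := CO2 - 2IceMelt + 2Albedo no longer applies, and SeaLevel = -5.
Uptake = 3SeaLevel  [with SeaLevel=-5]  = -15

-15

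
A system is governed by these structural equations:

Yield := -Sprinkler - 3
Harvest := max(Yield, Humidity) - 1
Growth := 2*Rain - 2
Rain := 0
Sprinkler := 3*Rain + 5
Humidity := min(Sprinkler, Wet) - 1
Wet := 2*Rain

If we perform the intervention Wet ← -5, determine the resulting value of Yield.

-8

The intervention breaks the incoming arrows to Wet: Wet := 2*Rain no longer applies, and Wet = -5.
No directed path runs from Wet to Yield, so Yield keeps its natural value.
Sprinkler = 3*Rain + 5  [with Rain=0]  = 5
Yield = -Sprinkler - 3  [with Sprinkler=5]  = -8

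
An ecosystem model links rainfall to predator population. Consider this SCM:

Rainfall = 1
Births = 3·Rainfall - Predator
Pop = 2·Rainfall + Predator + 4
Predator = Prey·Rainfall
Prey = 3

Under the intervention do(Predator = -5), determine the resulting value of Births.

8

The intervention breaks the incoming arrows to Predator: Predator = Prey·Rainfall no longer applies, and Predator = -5.
Births = 3·Rainfall - Predator  [with Rainfall=1, Predator=-5]  = 8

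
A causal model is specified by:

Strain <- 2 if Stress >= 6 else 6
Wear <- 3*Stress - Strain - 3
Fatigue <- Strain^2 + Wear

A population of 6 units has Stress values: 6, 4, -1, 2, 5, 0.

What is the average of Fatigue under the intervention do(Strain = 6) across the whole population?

35

Every unit gets Strain=6 under the intervention. Fatigue values become 45, 39, 24, 33, 42, 27; E[Fatigue|do(Strain=6)] = 35.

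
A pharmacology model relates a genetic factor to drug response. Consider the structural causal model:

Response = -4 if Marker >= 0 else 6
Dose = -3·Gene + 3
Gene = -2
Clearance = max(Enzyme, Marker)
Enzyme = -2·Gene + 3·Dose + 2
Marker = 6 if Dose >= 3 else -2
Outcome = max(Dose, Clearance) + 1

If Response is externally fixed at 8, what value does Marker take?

The intervention breaks the incoming arrows to Response: Response = -4 if Marker >= 0 else 6 no longer applies, and Response = 8.
Since Marker is not a descendant of the intervened variable, it is unaffected.
Dose = -3·Gene + 3  [with Gene=-2]  = 9
Marker = 6 if Dose >= 3 else -2  [with Dose=9]  = 6

6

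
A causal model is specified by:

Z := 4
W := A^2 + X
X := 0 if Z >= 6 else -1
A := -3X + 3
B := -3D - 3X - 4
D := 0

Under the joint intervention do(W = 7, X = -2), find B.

2

Under do(W = 7, X = -2), each intervened variable's structural equation is replaced by its fixed value.
B = -3D - 3X - 4  [with D=0, X=-2]  = 2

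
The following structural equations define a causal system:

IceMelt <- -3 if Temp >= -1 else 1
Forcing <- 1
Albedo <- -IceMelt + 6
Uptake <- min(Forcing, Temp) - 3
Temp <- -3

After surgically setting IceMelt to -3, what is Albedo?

The intervention breaks the incoming arrows to IceMelt: IceMelt <- -3 if Temp >= -1 else 1 no longer applies, and IceMelt = -3.
Albedo = -IceMelt + 6  [with IceMelt=-3]  = 9

9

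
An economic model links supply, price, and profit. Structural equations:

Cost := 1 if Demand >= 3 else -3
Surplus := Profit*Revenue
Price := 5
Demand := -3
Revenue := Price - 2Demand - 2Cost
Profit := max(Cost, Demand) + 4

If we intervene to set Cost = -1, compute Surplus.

39

The intervention breaks the incoming arrows to Cost: Cost := 1 if Demand >= 3 else -3 no longer applies, and Cost = -1.
Revenue = Price - 2Demand - 2Cost  [with Price=5, Demand=-3, Cost=-1]  = 13
Profit = max(Cost, Demand) + 4  [with Cost=-1, Demand=-3]  = 3
Surplus = Profit*Revenue  [with Profit=3, Revenue=13]  = 39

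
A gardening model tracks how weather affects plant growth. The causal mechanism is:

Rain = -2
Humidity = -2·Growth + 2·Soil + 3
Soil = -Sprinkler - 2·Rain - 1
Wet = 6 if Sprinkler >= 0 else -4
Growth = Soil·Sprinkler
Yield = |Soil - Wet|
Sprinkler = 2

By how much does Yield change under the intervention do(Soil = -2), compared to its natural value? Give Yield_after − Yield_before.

The intervention breaks the incoming arrows to Soil: Soil = -Sprinkler - 2·Rain - 1 no longer applies, and Soil = -2.
Wet = 6 if Sprinkler >= 0 else -4  [with Sprinkler=2]  = 6
Yield = |Soil - Wet|  [with Soil=-2, Wet=6]  = 8
Without intervention: Soil = -Sprinkler - 2·Rain - 1  [with Sprinkler=2, Rain=-2]  = 1; Wet = 6 if Sprinkler >= 0 else -4  [with Sprinkler=2]  = 6; Yield = |Soil - Wet|  [with Soil=1, Wet=6]  = 5.
Change = 8 − 5 = 3.

3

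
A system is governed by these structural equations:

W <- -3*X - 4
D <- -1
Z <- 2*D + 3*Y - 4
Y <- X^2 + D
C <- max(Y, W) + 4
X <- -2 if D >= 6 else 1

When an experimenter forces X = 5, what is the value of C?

Under do(X=5), the mechanism X <- -2 if D >= 6 else 1 is discarded; X is fixed at 5.
Y = X^2 + D  [with X=5, D=-1]  = 24
W = -3*X - 4  [with X=5]  = -19
C = max(Y, W) + 4  [with Y=24, W=-19]  = 28

28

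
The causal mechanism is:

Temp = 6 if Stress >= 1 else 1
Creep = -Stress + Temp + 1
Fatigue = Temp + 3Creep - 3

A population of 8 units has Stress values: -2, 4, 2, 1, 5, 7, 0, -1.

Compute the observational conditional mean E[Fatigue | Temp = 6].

E[Fatigue|Temp=6] averages over only the 5 units with Temp=6 (Stress = 4, 2, 1, 5, 7): Fatigue = 12, 18, 21, 9, 3, mean 12.6.

12.6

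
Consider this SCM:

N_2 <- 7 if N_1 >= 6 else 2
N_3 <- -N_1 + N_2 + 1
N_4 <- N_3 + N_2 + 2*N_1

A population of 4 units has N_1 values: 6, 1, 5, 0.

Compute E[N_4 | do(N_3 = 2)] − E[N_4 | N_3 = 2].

-2.25

The intervention sets N_3=2 in all 4 units regardless of N_1. Recomputing N_4 per unit gives 21, 6, 14, 4; average 11.25.
Observing N_3=2 restricts to units where N_3's equation naturally yields 2: N_1 ∈ {6, 1}. In that subpopulation N_4 = 21, 6, mean 13.5.
Difference = 11.25 − 13.5 = -2.25.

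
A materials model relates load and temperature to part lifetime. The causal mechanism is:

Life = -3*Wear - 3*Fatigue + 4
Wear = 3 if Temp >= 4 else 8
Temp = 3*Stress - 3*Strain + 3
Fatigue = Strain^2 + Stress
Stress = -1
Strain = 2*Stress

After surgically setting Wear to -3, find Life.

4

Under do(Wear=-3), the mechanism Wear = 3 if Temp >= 4 else 8 is discarded; Wear is fixed at -3.
Strain = 2*Stress  [with Stress=-1]  = -2
Fatigue = Strain^2 + Stress  [with Strain=-2, Stress=-1]  = 3
Life = -3*Wear - 3*Fatigue + 4  [with Wear=-3, Fatigue=3]  = 4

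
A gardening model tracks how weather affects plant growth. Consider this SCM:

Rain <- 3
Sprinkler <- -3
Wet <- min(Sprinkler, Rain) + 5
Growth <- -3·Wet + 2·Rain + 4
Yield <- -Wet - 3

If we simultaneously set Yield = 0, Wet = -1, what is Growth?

13

Under do(Yield = 0, Wet = -1), each intervened variable's structural equation is replaced by its fixed value.
Growth = -3·Wet + 2·Rain + 4  [with Wet=-1, Rain=3]  = 13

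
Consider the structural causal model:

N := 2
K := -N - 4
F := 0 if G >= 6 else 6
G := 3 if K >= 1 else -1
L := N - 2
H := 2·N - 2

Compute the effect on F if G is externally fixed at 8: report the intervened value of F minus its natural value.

-6

Under do(G=8), the mechanism G := 3 if K >= 1 else -1 is discarded; G is fixed at 8.
F = 0 if G >= 6 else 6  [with G=8]  = 0
Without intervention: K = -N - 4  [with N=2]  = -6; G = 3 if K >= 1 else -1  [with K=-6]  = -1; F = 0 if G >= 6 else 6  [with G=-1]  = 6.
Change = 0 − 6 = -6.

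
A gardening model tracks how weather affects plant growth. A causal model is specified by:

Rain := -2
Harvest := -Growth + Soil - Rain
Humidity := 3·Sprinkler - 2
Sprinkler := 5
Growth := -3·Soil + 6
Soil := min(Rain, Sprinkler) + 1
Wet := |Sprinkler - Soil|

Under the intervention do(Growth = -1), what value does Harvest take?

2

Under do(Growth=-1), the mechanism Growth := -3·Soil + 6 is discarded; Growth is fixed at -1.
Soil = min(Rain, Sprinkler) + 1  [with Rain=-2, Sprinkler=5]  = -1
Harvest = -Growth + Soil - Rain  [with Growth=-1, Soil=-1, Rain=-2]  = 2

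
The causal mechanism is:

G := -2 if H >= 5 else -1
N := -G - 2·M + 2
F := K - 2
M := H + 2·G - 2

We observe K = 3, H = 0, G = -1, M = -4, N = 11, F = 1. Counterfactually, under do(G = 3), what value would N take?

do(G=3) replaces the equation G := -2 if H >= 5 else -1 with the constant G = 3.
M = H + 2·G - 2  [with H=0, G=3]  = 4
N = -G - 2·M + 2  [with G=3, M=4]  = -9

-9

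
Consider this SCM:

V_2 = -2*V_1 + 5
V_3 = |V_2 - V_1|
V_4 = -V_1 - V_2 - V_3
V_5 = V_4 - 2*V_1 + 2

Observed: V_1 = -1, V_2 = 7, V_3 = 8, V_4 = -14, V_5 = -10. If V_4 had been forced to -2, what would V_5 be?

2

Intervening sets V_4 = -2 and removes its equation (V_4 = -V_1 - V_2 - V_3).
V_5 = V_4 - 2*V_1 + 2  [with V_4=-2, V_1=-1]  = 2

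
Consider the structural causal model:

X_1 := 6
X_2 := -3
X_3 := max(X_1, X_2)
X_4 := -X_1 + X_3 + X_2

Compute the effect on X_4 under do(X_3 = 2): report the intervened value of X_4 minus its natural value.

The intervention breaks the incoming arrows to X_3: X_3 := max(X_1, X_2) no longer applies, and X_3 = 2.
X_4 = -X_1 + X_3 + X_2  [with X_1=6, X_3=2, X_2=-3]  = -7
Without intervention: X_3 = max(X_1, X_2)  [with X_1=6, X_2=-3]  = 6; X_4 = -X_1 + X_3 + X_2  [with X_1=6, X_3=6, X_2=-3]  = -3.
Change = -7 − (-3) = -4.

-4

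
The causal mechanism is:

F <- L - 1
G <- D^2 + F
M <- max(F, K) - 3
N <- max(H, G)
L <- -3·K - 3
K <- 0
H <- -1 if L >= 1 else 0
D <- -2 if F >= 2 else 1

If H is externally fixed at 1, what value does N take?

do(H=1) replaces the equation H <- -1 if L >= 1 else 0 with the constant H = 1.
L = -3·K - 3  [with K=0]  = -3
F = L - 1  [with L=-3]  = -4
D = -2 if F >= 2 else 1  [with F=-4]  = 1
G = D^2 + F  [with D=1, F=-4]  = -3
N = max(H, G)  [with H=1, G=-3]  = 1

1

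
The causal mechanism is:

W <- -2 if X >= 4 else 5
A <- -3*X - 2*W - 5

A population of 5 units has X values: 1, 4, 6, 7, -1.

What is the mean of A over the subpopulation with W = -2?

Conditioning on W=-2 selects the 3 unit(s) with X ∈ {4, 6, 7}. Their A values: -13, -19, -22. Mean = -18.

-18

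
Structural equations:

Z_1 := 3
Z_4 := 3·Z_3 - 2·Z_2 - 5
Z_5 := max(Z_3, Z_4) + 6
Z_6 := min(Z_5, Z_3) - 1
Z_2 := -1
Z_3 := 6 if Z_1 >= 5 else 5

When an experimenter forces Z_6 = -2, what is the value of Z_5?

18

do(Z_6=-2) replaces the equation Z_6 := min(Z_5, Z_3) - 1 with the constant Z_6 = -2.
Since Z_5 is not a descendant of the intervened variable, it is unaffected.
Z_3 = 6 if Z_1 >= 5 else 5  [with Z_1=3]  = 5
Z_4 = 3·Z_3 - 2·Z_2 - 5  [with Z_3=5, Z_2=-1]  = 12
Z_5 = max(Z_3, Z_4) + 6  [with Z_3=5, Z_4=12]  = 18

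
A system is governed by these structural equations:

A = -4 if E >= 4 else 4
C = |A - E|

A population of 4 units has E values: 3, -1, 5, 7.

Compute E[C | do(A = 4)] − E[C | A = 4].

Under do(A=4), A's equation is replaced by A=4 for every unit. Per-unit C: 1, 5, 1, 3. Mean = 2.5.
E[C|A=4] averages over only the 2 units with A=4 (E = 3, -1): C = 1, 5, mean 3.
Difference = 2.5 − 3 = -0.5.

-0.5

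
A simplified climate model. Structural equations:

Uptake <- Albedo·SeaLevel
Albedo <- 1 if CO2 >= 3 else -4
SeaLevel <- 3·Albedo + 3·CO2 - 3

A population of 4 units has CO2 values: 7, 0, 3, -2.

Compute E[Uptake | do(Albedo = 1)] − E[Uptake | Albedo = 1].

do(Albedo=1) breaks Albedo's dependence on CO2. With Albedo=1 fixed, Uptake across the units is 21, 0, 9, -6, mean 6.
E[Uptake|Albedo=1] averages over only the 2 units with Albedo=1 (CO2 = 7, 3): Uptake = 21, 9, mean 15.
Difference = 6 − 15 = -9.

-9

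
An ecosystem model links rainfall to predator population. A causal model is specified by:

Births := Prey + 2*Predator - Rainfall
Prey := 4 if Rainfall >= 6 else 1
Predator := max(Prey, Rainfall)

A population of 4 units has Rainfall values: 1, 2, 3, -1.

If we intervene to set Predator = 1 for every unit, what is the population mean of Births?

1.75

do(Predator=1) breaks Predator's dependence on Rainfall. With Predator=1 fixed, Births across the units is 2, 1, 0, 4, mean 1.75.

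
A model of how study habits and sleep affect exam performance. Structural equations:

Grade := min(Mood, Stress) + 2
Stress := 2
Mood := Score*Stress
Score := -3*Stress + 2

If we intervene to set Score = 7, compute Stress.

2

Under do(Score=7), the mechanism Score := -3*Stress + 2 is discarded; Score is fixed at 7.
Stress is not downstream of the intervention, so its value is determined by the original equations.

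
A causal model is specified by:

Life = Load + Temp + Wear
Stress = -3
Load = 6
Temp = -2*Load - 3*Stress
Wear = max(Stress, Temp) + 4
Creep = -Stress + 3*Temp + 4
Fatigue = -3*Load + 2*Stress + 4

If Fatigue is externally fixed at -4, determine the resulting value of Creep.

do(Fatigue=-4) replaces the equation Fatigue = -3*Load + 2*Stress + 4 with the constant Fatigue = -4.
No directed path runs from Fatigue to Creep, so Creep keeps its natural value.
Temp = -2*Load - 3*Stress  [with Load=6, Stress=-3]  = -3
Creep = -Stress + 3*Temp + 4  [with Stress=-3, Temp=-3]  = -2

-2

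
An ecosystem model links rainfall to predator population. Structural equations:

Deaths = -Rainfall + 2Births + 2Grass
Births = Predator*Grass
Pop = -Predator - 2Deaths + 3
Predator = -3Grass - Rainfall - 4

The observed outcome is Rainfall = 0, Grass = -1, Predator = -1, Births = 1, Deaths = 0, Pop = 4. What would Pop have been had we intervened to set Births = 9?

Under do(Births=9), the mechanism Births = Predator*Grass is discarded; Births is fixed at 9.
Predator = -3Grass - Rainfall - 4  [with Grass=-1, Rainfall=0]  = -1
Deaths = -Rainfall + 2Births + 2Grass  [with Rainfall=0, Births=9, Grass=-1]  = 16
Pop = -Predator - 2Deaths + 3  [with Predator=-1, Deaths=16]  = -28

-28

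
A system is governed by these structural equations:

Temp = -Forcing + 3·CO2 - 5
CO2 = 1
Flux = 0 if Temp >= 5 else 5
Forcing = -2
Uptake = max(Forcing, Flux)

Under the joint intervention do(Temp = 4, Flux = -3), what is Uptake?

Setting Temp = 4, Flux = -3 by intervention discards those variables' equations.
Uptake = max(Forcing, Flux)  [with Forcing=-2, Flux=-3]  = -2

-2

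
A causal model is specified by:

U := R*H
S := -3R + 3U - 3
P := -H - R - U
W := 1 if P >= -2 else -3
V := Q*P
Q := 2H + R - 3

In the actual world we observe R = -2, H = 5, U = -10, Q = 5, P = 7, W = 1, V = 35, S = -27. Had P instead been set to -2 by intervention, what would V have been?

-10

Under do(P=-2), the mechanism P := -H - R - U is discarded; P is fixed at -2.
Q = 2H + R - 3  [with H=5, R=-2]  = 5
V = Q*P  [with Q=5, P=-2]  = -10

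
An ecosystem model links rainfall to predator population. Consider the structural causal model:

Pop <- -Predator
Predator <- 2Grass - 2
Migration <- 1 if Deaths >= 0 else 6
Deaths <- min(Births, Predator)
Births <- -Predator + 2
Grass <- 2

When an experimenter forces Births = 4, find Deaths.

The intervention breaks the incoming arrows to Births: Births <- -Predator + 2 no longer applies, and Births = 4.
Predator = 2Grass - 2  [with Grass=2]  = 2
Deaths = min(Births, Predator)  [with Births=4, Predator=2]  = 2

2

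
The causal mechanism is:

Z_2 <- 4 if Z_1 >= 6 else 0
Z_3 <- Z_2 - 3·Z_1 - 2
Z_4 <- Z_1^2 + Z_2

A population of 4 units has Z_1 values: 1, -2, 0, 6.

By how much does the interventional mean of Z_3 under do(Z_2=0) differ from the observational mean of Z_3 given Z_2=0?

The intervention sets Z_2=0 in all 4 units regardless of Z_1. Recomputing Z_3 per unit gives -5, 4, -2, -20; average -5.75.
E[Z_3|Z_2=0] averages over only the 3 units with Z_2=0 (Z_1 = 1, -2, 0): Z_3 = -5, 4, -2, mean -1.
Difference = -5.75 − (-1) = -4.75.

-4.75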